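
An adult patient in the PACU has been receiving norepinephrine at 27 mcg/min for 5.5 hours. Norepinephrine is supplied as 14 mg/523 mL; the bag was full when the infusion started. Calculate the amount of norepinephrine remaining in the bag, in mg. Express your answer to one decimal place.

27 mcg/min × 60 min/hr = 1620 mcg/hr
Concentration = 14 mg ÷ 523 mL = 0.02676864 mg/mL = 26.76864 mcg/mL
Rate = 1620 mcg/hr ÷ 26.76864 mcg/mL = 60.51857 mL/hr
Volume infused = 60.51857 mL/hr × 5.5 hr = 332.8521 mL
Volume remaining = 523 − 332.8521 = 190.1479 mL
Drug remaining = 190.1479 mL × 26.76864 mcg/mL = 5090 mcg = 5.09 mg

5.1 mg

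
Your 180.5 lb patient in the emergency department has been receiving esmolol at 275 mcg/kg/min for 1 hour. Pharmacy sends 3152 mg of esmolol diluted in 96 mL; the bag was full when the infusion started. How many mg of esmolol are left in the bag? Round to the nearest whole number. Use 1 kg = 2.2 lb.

Weight = 180.5 lb ÷ 2.2 lb/kg = 82.04545 kg
Dose = 275 mcg/kg/min × 82.04545 kg = 22562.5 mcg/min
22562.5 mcg/min × 60 min/hr = 1353750 mcg/hr
Concentration = 3152 mg ÷ 96 mL = 32.83333 mg/mL = 32833.33 mcg/mL
Rate = 1353750 mcg/hr ÷ 32833.33 mcg/mL = 41.23096 mL/hr
Volume infused = 41.23096 mL/hr × 1 hr = 41.23096 mL
Volume remaining = 96 − 41.23096 = 54.76904 mL
Drug remaining = 54.76904 mL × 32833.33 mcg/mL = 1798250 mcg = 1798.25 mg

1798 mg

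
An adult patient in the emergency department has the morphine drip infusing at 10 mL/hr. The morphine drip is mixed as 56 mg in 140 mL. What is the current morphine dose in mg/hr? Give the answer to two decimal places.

4.00 mg/hr

Concentration = 56 mg ÷ 140 mL = 0.4 mg/mL
Drug rate = 10 mL/hr × 0.4 mg/mL = 4 mg/hr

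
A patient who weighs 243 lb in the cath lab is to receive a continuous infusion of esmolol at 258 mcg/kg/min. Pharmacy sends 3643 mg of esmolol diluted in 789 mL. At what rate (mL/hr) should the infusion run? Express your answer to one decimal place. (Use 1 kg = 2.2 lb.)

370.3 mL/hr

Weight = 243 lb ÷ 2.2 lb/kg = 110.4545 kg
Dose = 258 mcg/kg/min × 110.4545 kg = 28497.27 mcg/min
28497.27 mcg/min × 60 min/hr = 1709836 mcg/hr
Concentration = 3643 mg ÷ 789 mL = 4.617237 mg/mL = 4617.237 mcg/mL
Rate = 1709836 mcg/hr ÷ 4617.237 mcg/mL = 370.3159 mL/hr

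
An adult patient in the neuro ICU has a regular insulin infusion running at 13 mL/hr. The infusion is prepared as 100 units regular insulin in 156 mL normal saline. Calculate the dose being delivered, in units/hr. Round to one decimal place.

Concentration = 100 units ÷ 156 mL = 0.6410256 units/mL
Drug rate = 13 mL/hr × 0.6410256 units/mL = 8.333333 units/hr

8.3 units/hr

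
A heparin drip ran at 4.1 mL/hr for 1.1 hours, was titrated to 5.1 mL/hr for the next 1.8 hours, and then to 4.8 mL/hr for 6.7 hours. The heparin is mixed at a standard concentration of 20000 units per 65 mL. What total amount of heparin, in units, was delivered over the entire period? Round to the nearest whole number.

Concentration = 20000 units ÷ 65 mL = 307.6923 units/mL
Stage 1: 4.1 mL/hr × 1.1 hr = 4.51 mL → 4.51 mL × 307.6923 units/mL = 1387.692 units
Stage 2: 5.1 mL/hr × 1.8 hr = 9.18 mL → 9.18 mL × 307.6923 units/mL = 2824.615 units
Stage 3: 4.8 mL/hr × 6.7 hr = 32.16 mL → 32.16 mL × 307.6923 units/mL = 9895.385 units
Total = 1387.692 + 2824.615 + 9895.385 = 14107.69 units

14108 units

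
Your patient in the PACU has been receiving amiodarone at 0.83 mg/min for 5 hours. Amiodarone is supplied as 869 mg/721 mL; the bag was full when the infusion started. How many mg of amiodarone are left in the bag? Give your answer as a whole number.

0.83 mg/min × 60 min/hr = 49.8 mg/hr
Concentration = 869 mg ÷ 721 mL = 1.20527 mg/mL
Rate = 49.8 mg/hr ÷ 1.20527 mg/mL = 41.31853 mL/hr
Volume infused = 41.31853 mL/hr × 5 hr = 206.5926 mL
Volume remaining = 721 − 206.5926 = 514.4074 mL
Drug remaining = 514.4074 mL × 1.20527 mg/mL = 620 mg

620 mg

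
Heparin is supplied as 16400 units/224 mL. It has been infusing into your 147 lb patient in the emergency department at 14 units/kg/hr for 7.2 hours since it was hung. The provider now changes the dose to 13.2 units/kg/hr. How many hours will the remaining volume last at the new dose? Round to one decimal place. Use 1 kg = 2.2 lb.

11.0 hours

Initial rate:
Weight = 147 lb ÷ 2.2 lb/kg = 66.81818 kg
Dose = 14 units/kg/hr × 66.81818 kg = 935.4545 units/hr
Concentration = 16400 units ÷ 224 mL = 73.21429 units/mL
Rate = 935.4545 units/hr ÷ 73.21429 units/mL = 12.77694 mL/hr
Volume infused so far = 12.77694 mL/hr × 7.2 hr = 91.99397 mL
Volume remaining = 224 − 91.99397 = 132.006 mL
New rate:
Dose = 13.2 units/kg/hr × 66.81818 kg = 882 units/hr
Rate = 882 units/hr ÷ 73.21429 units/mL = 12.04683 mL/hr
Time remaining = 132.006 mL ÷ 12.04683 mL/hr = 10.95774 hr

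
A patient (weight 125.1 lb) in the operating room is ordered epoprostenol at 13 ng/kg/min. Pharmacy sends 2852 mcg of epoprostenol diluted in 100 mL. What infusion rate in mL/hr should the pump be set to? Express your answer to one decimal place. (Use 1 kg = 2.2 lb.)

Weight = 125.1 lb ÷ 2.2 lb/kg = 56.86364 kg
Dose = 13 ng/kg/min × 56.86364 kg = 739.2273 ng/min
739.2273 ng/min × 60 min/hr = 44353.64 ng/hr
Concentration = 2852 mcg ÷ 100 mL = 28.52 mcg/mL = 28520 ng/mL
Rate = 44353.64 ng/hr ÷ 28520 ng/mL = 1.555177 mL/hr

1.6 mL/hr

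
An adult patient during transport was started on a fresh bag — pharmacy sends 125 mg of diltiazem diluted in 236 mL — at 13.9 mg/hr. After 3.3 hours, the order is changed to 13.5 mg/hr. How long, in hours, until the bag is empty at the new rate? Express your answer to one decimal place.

Initial rate:
Concentration = 125 mg ÷ 236 mL = 0.529661 mg/mL
Rate = 13.9 mg/hr ÷ 0.529661 mg/mL = 26.2432 mL/hr
Volume infused so far = 26.2432 mL/hr × 3.3 hr = 86.60256 mL
Volume remaining = 236 − 86.60256 = 149.3974 mL
New rate:
Rate = 13.5 mg/hr ÷ 0.529661 mg/mL = 25.488 mL/hr
Time remaining = 149.3974 mL ÷ 25.488 mL/hr = 5.861481 hr

5.9 hours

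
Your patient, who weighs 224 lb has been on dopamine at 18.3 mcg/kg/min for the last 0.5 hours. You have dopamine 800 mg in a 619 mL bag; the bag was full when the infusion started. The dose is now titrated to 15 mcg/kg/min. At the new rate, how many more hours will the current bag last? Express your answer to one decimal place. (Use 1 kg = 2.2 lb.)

8.1 hours

Initial rate:
Weight = 224 lb ÷ 2.2 lb/kg = 101.8182 kg
Dose = 18.3 mcg/kg/min × 101.8182 kg = 1863.273 mcg/min
1863.273 mcg/min × 60 min/hr = 111796.4 mcg/hr
Concentration = 800 mg ÷ 619 mL = 1.292407 mg/mL = 1292.407 mcg/mL
Rate = 111796.4 mcg/hr ÷ 1292.407 mcg/mL = 86.50244 mL/hr
Volume infused so far = 86.50244 mL/hr × 0.5 hr = 43.25122 mL
Volume remaining = 619 − 43.25122 = 575.7488 mL
New rate:
Dose = 15 mcg/kg/min × 101.8182 kg = 1527.273 mcg/min
1527.273 mcg/min × 60 min/hr = 91636.36 mcg/hr
Rate = 91636.36 mcg/hr ÷ 1292.407 mcg/mL = 70.90364 mL/hr
Time remaining = 575.7488 mL ÷ 70.90364 mL/hr = 8.120159 hr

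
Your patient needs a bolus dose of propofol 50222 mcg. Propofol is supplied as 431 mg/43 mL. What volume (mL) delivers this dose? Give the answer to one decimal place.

Concentration = 431 mg ÷ 43 mL = 10.02326 mg/mL = 10023.26 mcg/mL
Volume = 50222 mcg ÷ 10023.26 mcg/mL = 5.010548 mL

5.0 mL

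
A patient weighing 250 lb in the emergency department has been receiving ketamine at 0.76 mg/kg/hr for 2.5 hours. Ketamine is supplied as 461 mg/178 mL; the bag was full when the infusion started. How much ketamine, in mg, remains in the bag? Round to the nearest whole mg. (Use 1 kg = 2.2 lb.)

Weight = 250 lb ÷ 2.2 lb/kg = 113.6364 kg
Dose = 0.76 mg/kg/hr × 113.6364 kg = 86.36364 mg/hr
Concentration = 461 mg ÷ 178 mL = 2.589888 mg/mL
Rate = 86.36364 mg/hr ÷ 2.589888 mg/mL = 33.34648 mL/hr
Volume infused = 33.34648 mL/hr × 2.5 hr = 83.3662 mL
Volume remaining = 178 − 83.3662 = 94.6338 mL
Drug remaining = 94.6338 mL × 2.589888 mg/mL = 245.0909 mg

245 mg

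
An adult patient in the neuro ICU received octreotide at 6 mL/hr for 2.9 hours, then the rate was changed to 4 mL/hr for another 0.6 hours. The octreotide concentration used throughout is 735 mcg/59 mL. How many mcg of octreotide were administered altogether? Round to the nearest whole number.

247 mcg

Concentration = 735 mcg ÷ 59 mL = 12.45763 mcg/mL
Stage 1: 6 mL/hr × 2.9 hr = 17.4 mL → 17.4 mL × 12.45763 mcg/mL = 216.7627 mcg
Stage 2: 4 mL/hr × 0.6 hr = 2.4 mL → 2.4 mL × 12.45763 mcg/mL = 29.89831 mcg
Total = 216.7627 + 29.89831 = 246.661 mcg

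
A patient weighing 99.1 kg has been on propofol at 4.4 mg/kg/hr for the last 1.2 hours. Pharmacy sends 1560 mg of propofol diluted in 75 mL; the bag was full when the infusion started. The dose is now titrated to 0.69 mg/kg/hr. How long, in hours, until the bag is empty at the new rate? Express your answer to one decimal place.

Initial rate:
Dose = 4.4 mg/kg/hr × 99.1 kg = 436.04 mg/hr
Concentration = 1560 mg ÷ 75 mL = 20.8 mg/mL
Rate = 436.04 mg/hr ÷ 20.8 mg/mL = 20.96346 mL/hr
Volume infused so far = 20.96346 mL/hr × 1.2 hr = 25.15615 mL
Volume remaining = 75 − 25.15615 = 49.84385 mL
New rate:
Dose = 0.69 mg/kg/hr × 99.1 kg = 68.379 mg/hr
Rate = 68.379 mg/hr ÷ 20.8 mg/mL = 3.287452 mL/hr
Time remaining = 49.84385 mL ÷ 3.287452 mL/hr = 15.16185 hr

15.2 hours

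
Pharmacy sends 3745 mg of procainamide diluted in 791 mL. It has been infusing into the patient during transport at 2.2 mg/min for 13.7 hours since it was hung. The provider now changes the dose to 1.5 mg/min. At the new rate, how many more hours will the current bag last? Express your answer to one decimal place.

Initial rate:
2.2 mg/min × 60 min/hr = 132 mg/hr
Concentration = 3745 mg ÷ 791 mL = 4.734513 mg/mL
Rate = 132 mg/hr ÷ 4.734513 mg/mL = 27.88037 mL/hr
Volume infused so far = 27.88037 mL/hr × 13.7 hr = 381.9611 mL
Volume remaining = 791 − 381.9611 = 409.0389 mL
New rate:
1.5 mg/min × 60 min/hr = 90 mg/hr
Rate = 90 mg/hr ÷ 4.734513 mg/mL = 19.00935 mL/hr
Time remaining = 409.0389 mL ÷ 19.00935 mL/hr = 21.51778 hr

21.5 hours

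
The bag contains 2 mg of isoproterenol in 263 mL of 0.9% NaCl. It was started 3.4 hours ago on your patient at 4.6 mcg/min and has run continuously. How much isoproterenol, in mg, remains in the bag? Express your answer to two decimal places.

1.06 mg

4.6 mcg/min × 60 min/hr = 276 mcg/hr
Concentration = 2 mg ÷ 263 mL = 0.007604563 mg/mL = 7.604563 mcg/mL
Rate = 276 mcg/hr ÷ 7.604563 mcg/mL = 36.294 mL/hr
Volume infused = 36.294 mL/hr × 3.4 hr = 123.3996 mL
Volume remaining = 263 − 123.3996 = 139.6004 mL
Drug remaining = 139.6004 mL × 7.604563 mcg/mL = 1061.6 mcg = 1.0616 mg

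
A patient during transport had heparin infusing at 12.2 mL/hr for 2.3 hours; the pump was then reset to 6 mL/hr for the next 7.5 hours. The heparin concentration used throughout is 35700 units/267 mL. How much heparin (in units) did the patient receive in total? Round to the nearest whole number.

9769 units

Concentration = 35700 units ÷ 267 mL = 133.7079 units/mL
Stage 1: 12.2 mL/hr × 2.3 hr = 28.06 mL → 28.06 mL × 133.7079 units/mL = 3751.843 units
Stage 2: 6 mL/hr × 7.5 hr = 45 mL → 45 mL × 133.7079 units/mL = 6016.854 units
Total = 3751.843 + 6016.854 = 9768.697 units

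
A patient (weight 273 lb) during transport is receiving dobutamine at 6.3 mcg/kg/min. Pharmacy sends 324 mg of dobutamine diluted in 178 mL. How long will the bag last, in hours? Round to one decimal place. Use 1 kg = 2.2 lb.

6.9 hours

Weight = 273 lb ÷ 2.2 lb/kg = 124.0909 kg
Dose = 6.3 mcg/kg/min × 124.0909 kg = 781.7727 mcg/min
781.7727 mcg/min × 60 min/hr = 46906.36 mcg/hr
Concentration = 324 mg ÷ 178 mL = 1.820225 mg/mL = 1820.225 mcg/mL
Rate = 46906.36 mcg/hr ÷ 1820.225 mcg/mL = 25.76955 mL/hr
Duration = 178 mL ÷ 25.76955 mL/hr = 6.907378 hr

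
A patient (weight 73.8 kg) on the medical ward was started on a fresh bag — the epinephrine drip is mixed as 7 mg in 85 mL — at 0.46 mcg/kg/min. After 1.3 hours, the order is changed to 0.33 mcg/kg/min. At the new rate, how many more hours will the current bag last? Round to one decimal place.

3.0 hours

Initial rate:
Dose = 0.46 mcg/kg/min × 73.8 kg = 33.948 mcg/min
33.948 mcg/min × 60 min/hr = 2036.88 mcg/hr
Concentration = 7 mg ÷ 85 mL = 0.08235294 mg/mL = 82.35294 mcg/mL
Rate = 2036.88 mcg/hr ÷ 82.35294 mcg/mL = 24.73354 mL/hr
Volume infused so far = 24.73354 mL/hr × 1.3 hr = 32.15361 mL
Volume remaining = 85 − 32.15361 = 52.84639 mL
New rate:
Dose = 0.33 mcg/kg/min × 73.8 kg = 24.354 mcg/min
24.354 mcg/min × 60 min/hr = 1461.24 mcg/hr
Rate = 1461.24 mcg/hr ÷ 82.35294 mcg/mL = 17.74363 mL/hr
Time remaining = 52.84639 mL ÷ 17.74363 mL/hr = 2.978331 hr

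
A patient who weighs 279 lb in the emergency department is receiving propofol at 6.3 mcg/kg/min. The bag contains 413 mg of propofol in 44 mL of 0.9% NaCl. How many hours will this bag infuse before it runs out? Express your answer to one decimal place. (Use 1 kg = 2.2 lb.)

8.6 hours

Weight = 279 lb ÷ 2.2 lb/kg = 126.8182 kg
Dose = 6.3 mcg/kg/min × 126.8182 kg = 798.9545 mcg/min
798.9545 mcg/min × 60 min/hr = 47937.27 mcg/hr
Concentration = 413 mg ÷ 44 mL = 9.386364 mg/mL = 9386.364 mcg/mL
Rate = 47937.27 mcg/hr ÷ 9386.364 mcg/mL = 5.107119 mL/hr
Duration = 44 mL ÷ 5.107119 mL/hr = 8.615425 hr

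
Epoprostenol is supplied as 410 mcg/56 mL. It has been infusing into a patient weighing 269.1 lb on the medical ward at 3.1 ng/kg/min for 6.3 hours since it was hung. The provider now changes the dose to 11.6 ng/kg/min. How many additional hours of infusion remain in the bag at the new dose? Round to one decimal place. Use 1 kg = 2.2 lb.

Initial rate:
Weight = 269.1 lb ÷ 2.2 lb/kg = 122.3182 kg
Dose = 3.1 ng/kg/min × 122.3182 kg = 379.1864 ng/min
379.1864 ng/min × 60 min/hr = 22751.18 ng/hr
Concentration = 410 mcg ÷ 56 mL = 7.321429 mcg/mL = 7321.429 ng/mL
Rate = 22751.18 ng/hr ÷ 7321.429 ng/mL = 3.107478 mL/hr
Volume infused so far = 3.107478 mL/hr × 6.3 hr = 19.57711 mL
Volume remaining = 56 − 19.57711 = 36.42289 mL
New rate:
Dose = 11.6 ng/kg/min × 122.3182 kg = 1418.891 ng/min
1418.891 ng/min × 60 min/hr = 85133.45 ng/hr
Rate = 85133.45 ng/hr ÷ 7321.429 ng/mL = 11.62798 mL/hr
Time remaining = 36.42289 mL ÷ 11.62798 mL/hr = 3.132347 hr

3.1 hours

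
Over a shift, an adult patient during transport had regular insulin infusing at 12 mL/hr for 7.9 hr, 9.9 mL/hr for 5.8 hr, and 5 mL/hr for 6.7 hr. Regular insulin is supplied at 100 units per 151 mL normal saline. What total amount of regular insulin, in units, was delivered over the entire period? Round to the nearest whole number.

123 units

Concentration = 100 units ÷ 151 mL = 0.6622517 units/mL
Stage 1: 12 mL/hr × 7.9 hr = 94.8 mL → 94.8 mL × 0.6622517 units/mL = 62.78146 units
Stage 2: 9.9 mL/hr × 5.8 hr = 57.42 mL → 57.42 mL × 0.6622517 units/mL = 38.02649 units
Stage 3: 5 mL/hr × 6.7 hr = 33.5 mL → 33.5 mL × 0.6622517 units/mL = 22.18543 units
Total = 62.78146 + 38.02649 + 22.18543 = 122.9934 units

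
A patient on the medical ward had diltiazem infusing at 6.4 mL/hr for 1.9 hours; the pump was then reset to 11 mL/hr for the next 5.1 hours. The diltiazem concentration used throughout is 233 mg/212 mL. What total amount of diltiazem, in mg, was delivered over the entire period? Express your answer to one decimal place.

Concentration = 233 mg ÷ 212 mL = 1.099057 mg/mL
Stage 1: 6.4 mL/hr × 1.9 hr = 12.16 mL → 12.16 mL × 1.099057 mg/mL = 13.36453 mg
Stage 2: 11 mL/hr × 5.1 hr = 56.1 mL → 56.1 mL × 1.099057 mg/mL = 61.65708 mg
Total = 13.36453 + 61.65708 = 75.0216 mg

75.0 mg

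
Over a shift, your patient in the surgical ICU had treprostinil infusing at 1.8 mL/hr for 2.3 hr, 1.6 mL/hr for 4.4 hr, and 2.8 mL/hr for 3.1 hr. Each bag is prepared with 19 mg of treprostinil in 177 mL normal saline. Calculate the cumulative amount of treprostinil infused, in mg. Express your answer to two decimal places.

Concentration = 19 mg ÷ 177 mL = 0.1073446 mg/mL
Stage 1: 1.8 mL/hr × 2.3 hr = 4.14 mL → 4.14 mL × 0.1073446 mg/mL = 0.4444068 mg
Stage 2: 1.6 mL/hr × 4.4 hr = 7.04 mL → 7.04 mL × 0.1073446 mg/mL = 0.7557062 mg
Stage 3: 2.8 mL/hr × 3.1 hr = 8.68 mL → 8.68 mL × 0.1073446 mg/mL = 0.9317514 mg
Total = 0.4444068 + 0.7557062 + 0.9317514 = 2.131864 mg

2.13 mg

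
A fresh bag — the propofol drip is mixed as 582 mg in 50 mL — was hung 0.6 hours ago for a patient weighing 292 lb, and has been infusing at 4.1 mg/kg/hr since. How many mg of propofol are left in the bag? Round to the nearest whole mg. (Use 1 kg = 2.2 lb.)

255 mg

Weight = 292 lb ÷ 2.2 lb/kg = 132.7273 kg
Dose = 4.1 mg/kg/hr × 132.7273 kg = 544.1818 mg/hr
Concentration = 582 mg ÷ 50 mL = 11.64 mg/mL
Rate = 544.1818 mg/hr ÷ 11.64 mg/mL = 46.75102 mL/hr
Volume infused = 46.75102 mL/hr × 0.6 hr = 28.05061 mL
Volume remaining = 50 − 28.05061 = 21.94939 mL
Drug remaining = 21.94939 mL × 11.64 mg/mL = 255.4909 mg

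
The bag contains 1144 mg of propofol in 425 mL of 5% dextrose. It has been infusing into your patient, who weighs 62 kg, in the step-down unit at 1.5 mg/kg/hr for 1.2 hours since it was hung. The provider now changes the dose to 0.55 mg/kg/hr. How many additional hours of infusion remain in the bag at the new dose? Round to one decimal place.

Initial rate:
Dose = 1.5 mg/kg/hr × 62 kg = 93 mg/hr
Concentration = 1144 mg ÷ 425 mL = 2.691765 mg/mL
Rate = 93 mg/hr ÷ 2.691765 mg/mL = 34.54983 mL/hr
Volume infused so far = 34.54983 mL/hr × 1.2 hr = 41.45979 mL
Volume remaining = 425 − 41.45979 = 383.5402 mL
New rate:
Dose = 0.55 mg/kg/hr × 62 kg = 34.1 mg/hr
Rate = 34.1 mg/hr ÷ 2.691765 mg/mL = 12.66827 mL/hr
Time remaining = 383.5402 mL ÷ 12.66827 mL/hr = 30.27566 hr

30.3 hours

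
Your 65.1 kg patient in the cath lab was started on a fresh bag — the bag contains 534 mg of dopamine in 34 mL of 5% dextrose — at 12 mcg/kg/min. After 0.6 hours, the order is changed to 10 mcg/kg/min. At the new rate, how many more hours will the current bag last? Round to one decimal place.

Initial rate:
Dose = 12 mcg/kg/min × 65.1 kg = 781.2 mcg/min
781.2 mcg/min × 60 min/hr = 46872 mcg/hr
Concentration = 534 mg ÷ 34 mL = 15.70588 mg/mL = 15705.88 mcg/mL
Rate = 46872 mcg/hr ÷ 15705.88 mcg/mL = 2.98436 mL/hr
Volume infused so far = 2.98436 mL/hr × 0.6 hr = 1.790616 mL
Volume remaining = 34 − 1.790616 = 32.20938 mL
New rate:
Dose = 10 mcg/kg/min × 65.1 kg = 651 mcg/min
651 mcg/min × 60 min/hr = 39060 mcg/hr
Rate = 39060 mcg/hr ÷ 15705.88 mcg/mL = 2.486966 mL/hr
Time remaining = 32.20938 mL ÷ 2.486966 mL/hr = 12.95127 hr

13.0 hours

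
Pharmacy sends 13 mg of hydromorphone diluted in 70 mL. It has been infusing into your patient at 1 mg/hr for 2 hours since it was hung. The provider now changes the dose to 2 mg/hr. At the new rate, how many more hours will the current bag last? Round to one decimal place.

Initial rate:
Concentration = 13 mg ÷ 70 mL = 0.1857143 mg/mL
Rate = 1 mg/hr ÷ 0.1857143 mg/mL = 5.384615 mL/hr
Volume infused so far = 5.384615 mL/hr × 2 hr = 10.76923 mL
Volume remaining = 70 − 10.76923 = 59.23077 mL
New rate:
Rate = 2 mg/hr ÷ 0.1857143 mg/mL = 10.76923 mL/hr
Time remaining = 59.23077 mL ÷ 10.76923 mL/hr = 5.5 hr

5.5 hours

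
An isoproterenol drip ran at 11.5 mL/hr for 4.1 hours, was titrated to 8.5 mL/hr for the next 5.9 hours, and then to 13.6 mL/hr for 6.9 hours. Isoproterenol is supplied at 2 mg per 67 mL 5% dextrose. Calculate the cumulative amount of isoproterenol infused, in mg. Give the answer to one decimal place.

Concentration = 2 mg ÷ 67 mL = 0.02985075 mg/mL
Stage 1: 11.5 mL/hr × 4.1 hr = 47.15 mL → 47.15 mL × 0.02985075 mg/mL = 1.407463 mg
Stage 2: 8.5 mL/hr × 5.9 hr = 50.15 mL → 50.15 mL × 0.02985075 mg/mL = 1.497015 mg
Stage 3: 13.6 mL/hr × 6.9 hr = 93.84 mL → 93.84 mL × 0.02985075 mg/mL = 2.801194 mg
Total = 1.407463 + 1.497015 + 2.801194 = 5.705672 mg

5.7 mg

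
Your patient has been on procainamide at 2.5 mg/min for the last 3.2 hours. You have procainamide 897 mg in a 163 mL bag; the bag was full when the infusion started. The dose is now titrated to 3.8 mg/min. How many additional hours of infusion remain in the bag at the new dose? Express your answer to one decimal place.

1.8 hours

Initial rate:
2.5 mg/min × 60 min/hr = 150 mg/hr
Concentration = 897 mg ÷ 163 mL = 5.503067 mg/mL
Rate = 150 mg/hr ÷ 5.503067 mg/mL = 27.25753 mL/hr
Volume infused so far = 27.25753 mL/hr × 3.2 hr = 87.22408 mL
Volume remaining = 163 − 87.22408 = 75.77592 mL
New rate:
3.8 mg/min × 60 min/hr = 228 mg/hr
Rate = 228 mg/hr ÷ 5.503067 mg/mL = 41.43144 mL/hr
Time remaining = 75.77592 mL ÷ 41.43144 mL/hr = 1.828947 hr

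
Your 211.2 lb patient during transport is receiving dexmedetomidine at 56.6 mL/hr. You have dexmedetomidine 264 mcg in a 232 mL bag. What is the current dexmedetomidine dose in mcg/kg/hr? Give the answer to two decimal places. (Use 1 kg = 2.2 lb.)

Weight = 211.2 lb ÷ 2.2 lb/kg = 96 kg
Concentration = 264 mcg ÷ 232 mL = 1.137931 mcg/mL
Drug rate = 56.6 mL/hr × 1.137931 mcg/mL = 64.4069 mcg/hr
64.4069 mcg/hr ÷ 96 kg = 0.6709052 mcg/kg/hr

0.67 mcg/kg/hr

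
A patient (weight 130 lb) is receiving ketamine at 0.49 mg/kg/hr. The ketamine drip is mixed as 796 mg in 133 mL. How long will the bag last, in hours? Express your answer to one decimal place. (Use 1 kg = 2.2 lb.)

27.5 hours

Weight = 130 lb ÷ 2.2 lb/kg = 59.09091 kg
Dose = 0.49 mg/kg/hr × 59.09091 kg = 28.95455 mg/hr
Concentration = 796 mg ÷ 133 mL = 5.984962 mg/mL
Rate = 28.95455 mg/hr ÷ 5.984962 mg/mL = 4.837883 mL/hr
Duration = 133 mL ÷ 4.837883 mL/hr = 27.49137 hr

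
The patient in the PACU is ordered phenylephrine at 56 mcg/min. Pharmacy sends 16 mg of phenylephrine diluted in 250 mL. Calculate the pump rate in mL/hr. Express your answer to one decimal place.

52.5 mL/hr

56 mcg/min × 60 min/hr = 3360 mcg/hr
Concentration = 16 mg ÷ 250 mL = 0.064 mg/mL = 64 mcg/mL
Rate = 3360 mcg/hr ÷ 64 mcg/mL = 52.5 mL/hr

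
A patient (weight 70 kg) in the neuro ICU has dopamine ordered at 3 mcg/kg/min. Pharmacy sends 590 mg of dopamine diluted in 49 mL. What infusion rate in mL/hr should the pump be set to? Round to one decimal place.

1.0 mL/hr

Dose = 3 mcg/kg/min × 70 kg = 210 mcg/min
210 mcg/min × 60 min/hr = 12600 mcg/hr
Concentration = 590 mg ÷ 49 mL = 12.04082 mg/mL = 12040.82 mcg/mL
Rate = 12600 mcg/hr ÷ 12040.82 mcg/mL = 1.046441 mL/hr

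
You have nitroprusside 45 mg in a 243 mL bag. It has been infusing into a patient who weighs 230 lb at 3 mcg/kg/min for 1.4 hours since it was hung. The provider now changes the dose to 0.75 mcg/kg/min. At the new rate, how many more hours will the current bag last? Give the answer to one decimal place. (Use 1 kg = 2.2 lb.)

Initial rate:
Weight = 230 lb ÷ 2.2 lb/kg = 104.5455 kg
Dose = 3 mcg/kg/min × 104.5455 kg = 313.6364 mcg/min
313.6364 mcg/min × 60 min/hr = 18818.18 mcg/hr
Concentration = 45 mg ÷ 243 mL = 0.1851852 mg/mL = 185.1852 mcg/mL
Rate = 18818.18 mcg/hr ÷ 185.1852 mcg/mL = 101.6182 mL/hr
Volume infused so far = 101.6182 mL/hr × 1.4 hr = 142.2655 mL
Volume remaining = 243 − 142.2655 = 100.7345 mL
New rate:
Dose = 0.75 mcg/kg/min × 104.5455 kg = 78.40909 mcg/min
78.40909 mcg/min × 60 min/hr = 4704.545 mcg/hr
Rate = 4704.545 mcg/hr ÷ 185.1852 mcg/mL = 25.40455 mL/hr
Time remaining = 100.7345 mL ÷ 25.40455 mL/hr = 3.965217 hr

4.0 hours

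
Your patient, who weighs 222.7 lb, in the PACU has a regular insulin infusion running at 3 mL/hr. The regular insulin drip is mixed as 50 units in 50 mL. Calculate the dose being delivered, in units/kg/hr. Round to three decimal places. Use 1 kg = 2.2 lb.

0.030 units/kg/hr

Weight = 222.7 lb ÷ 2.2 lb/kg = 101.2273 kg
Concentration = 50 units ÷ 50 mL = 1 units/mL
Drug rate = 3 mL/hr × 1 units/mL = 3 units/hr
3 units/hr ÷ 101.2273 kg = 0.02963628 units/kg/hr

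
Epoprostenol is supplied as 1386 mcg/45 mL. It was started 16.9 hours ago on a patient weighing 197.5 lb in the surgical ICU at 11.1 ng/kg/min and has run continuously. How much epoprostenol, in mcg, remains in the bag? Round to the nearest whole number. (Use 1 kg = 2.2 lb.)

376 mcg

Weight = 197.5 lb ÷ 2.2 lb/kg = 89.77273 kg
Dose = 11.1 ng/kg/min × 89.77273 kg = 996.4773 ng/min
996.4773 ng/min × 60 min/hr = 59788.64 ng/hr
Concentration = 1386 mcg ÷ 45 mL = 30.8 mcg/mL = 30800 ng/mL
Rate = 59788.64 ng/hr ÷ 30800 ng/mL = 1.941189 mL/hr
Volume infused = 1.941189 mL/hr × 16.9 hr = 32.8061 mL
Volume remaining = 45 − 32.8061 = 12.1939 mL
Drug remaining = 12.1939 mL × 30800 ng/mL = 375572 ng = 375.572 mcg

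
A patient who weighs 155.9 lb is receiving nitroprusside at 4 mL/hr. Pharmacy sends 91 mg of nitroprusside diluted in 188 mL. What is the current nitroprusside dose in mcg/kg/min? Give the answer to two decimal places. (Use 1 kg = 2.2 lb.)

0.46 mcg/kg/min

Weight = 155.9 lb ÷ 2.2 lb/kg = 70.86364 kg
Concentration = 91 mg ÷ 188 mL = 0.4840426 mg/mL = 484.0426 mcg/mL
Drug rate = 4 mL/hr × 484.0426 mcg/mL = 1936.17 mcg/hr
1936.17 mcg/hr ÷ 60 min/hr = 32.2695 mcg/min
32.2695 mcg/min ÷ 70.86364 kg = 0.4553746 mcg/kg/min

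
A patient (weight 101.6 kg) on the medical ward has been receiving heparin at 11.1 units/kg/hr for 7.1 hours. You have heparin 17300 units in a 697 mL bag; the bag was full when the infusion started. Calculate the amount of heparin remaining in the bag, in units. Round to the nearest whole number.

9293 units

Dose = 11.1 units/kg/hr × 101.6 kg = 1127.76 units/hr
Concentration = 17300 units ÷ 697 mL = 24.82066 units/mL
Rate = 1127.76 units/hr ÷ 24.82066 units/mL = 45.43634 mL/hr
Volume infused = 45.43634 mL/hr × 7.1 hr = 322.598 mL
Volume remaining = 697 − 322.598 = 374.402 mL
Drug remaining = 374.402 mL × 24.82066 units/mL = 9292.904 units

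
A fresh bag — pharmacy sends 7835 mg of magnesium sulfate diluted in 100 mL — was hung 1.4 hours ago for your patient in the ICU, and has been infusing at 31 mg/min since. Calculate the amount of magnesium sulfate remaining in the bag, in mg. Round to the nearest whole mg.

31 mg/min × 60 min/hr = 1860 mg/hr
Concentration = 7835 mg ÷ 100 mL = 78.35 mg/mL
Rate = 1860 mg/hr ÷ 78.35 mg/mL = 23.73963 mL/hr
Volume infused = 23.73963 mL/hr × 1.4 hr = 33.23548 mL
Volume remaining = 100 − 33.23548 = 66.76452 mL
Drug remaining = 66.76452 mL × 78.35 mg/mL = 5231 mg

5231 mg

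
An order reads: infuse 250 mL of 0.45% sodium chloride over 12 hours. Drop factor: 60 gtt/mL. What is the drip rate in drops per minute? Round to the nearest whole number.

250 mL ÷ (12 hr × 60 = 720 min) = 0.3472222 mL/min
0.3472222 mL/min × 60 gtt/mL = 20.83333 gtt/min

21 gtt/min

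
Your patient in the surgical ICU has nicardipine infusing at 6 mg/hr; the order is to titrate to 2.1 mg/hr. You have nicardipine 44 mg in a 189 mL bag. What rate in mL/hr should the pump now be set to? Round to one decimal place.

Concentration = 44 mg ÷ 189 mL = 0.2328042 mg/mL
Rate = 2.1 mg/hr ÷ 0.2328042 mg/mL = 9.020455 mL/hr

9.0 mL/hr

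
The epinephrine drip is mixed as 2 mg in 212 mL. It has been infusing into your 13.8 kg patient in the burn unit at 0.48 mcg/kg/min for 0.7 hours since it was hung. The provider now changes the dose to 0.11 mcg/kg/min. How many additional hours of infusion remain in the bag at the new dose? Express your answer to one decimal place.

Initial rate:
Dose = 0.48 mcg/kg/min × 13.8 kg = 6.624 mcg/min
6.624 mcg/min × 60 min/hr = 397.44 mcg/hr
Concentration = 2 mg ÷ 212 mL = 0.009433962 mg/mL = 9.433962 mcg/mL
Rate = 397.44 mcg/hr ÷ 9.433962 mcg/mL = 42.12864 mL/hr
Volume infused so far = 42.12864 mL/hr × 0.7 hr = 29.49005 mL
Volume remaining = 212 − 29.49005 = 182.51 mL
New rate:
Dose = 0.11 mcg/kg/min × 13.8 kg = 1.518 mcg/min
1.518 mcg/min × 60 min/hr = 91.08 mcg/hr
Rate = 91.08 mcg/hr ÷ 9.433962 mcg/mL = 9.65448 mL/hr
Time remaining = 182.51 mL ÷ 9.65448 mL/hr = 18.90417 hr

18.9 hours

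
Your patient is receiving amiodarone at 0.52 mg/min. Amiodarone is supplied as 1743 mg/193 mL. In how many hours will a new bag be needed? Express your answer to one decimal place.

0.52 mg/min × 60 min/hr = 31.2 mg/hr
Concentration = 1743 mg ÷ 193 mL = 9.031088 mg/mL
Rate = 31.2 mg/hr ÷ 9.031088 mg/mL = 3.454733 mL/hr
Duration = 193 mL ÷ 3.454733 mL/hr = 55.86538 hr

55.9 hours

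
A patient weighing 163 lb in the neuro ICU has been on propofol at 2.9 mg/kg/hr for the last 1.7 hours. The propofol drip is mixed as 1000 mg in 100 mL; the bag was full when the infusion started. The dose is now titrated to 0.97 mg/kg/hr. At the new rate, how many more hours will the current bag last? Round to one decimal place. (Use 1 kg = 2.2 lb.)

8.8 hours

Initial rate:
Weight = 163 lb ÷ 2.2 lb/kg = 74.09091 kg
Dose = 2.9 mg/kg/hr × 74.09091 kg = 214.8636 mg/hr
Concentration = 1000 mg ÷ 100 mL = 10 mg/mL
Rate = 214.8636 mg/hr ÷ 10 mg/mL = 21.48636 mL/hr
Volume infused so far = 21.48636 mL/hr × 1.7 hr = 36.52682 mL
Volume remaining = 100 − 36.52682 = 63.47318 mL
New rate:
Dose = 0.97 mg/kg/hr × 74.09091 kg = 71.86818 mg/hr
Rate = 71.86818 mg/hr ÷ 10 mg/mL = 7.186818 mL/hr
Time remaining = 63.47318 mL ÷ 7.186818 mL/hr = 8.831889 hr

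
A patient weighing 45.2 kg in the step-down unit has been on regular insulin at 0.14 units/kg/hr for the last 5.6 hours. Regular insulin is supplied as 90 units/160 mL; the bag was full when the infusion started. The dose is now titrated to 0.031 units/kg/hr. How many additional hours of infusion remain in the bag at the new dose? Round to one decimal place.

38.9 hours

Initial rate:
Dose = 0.14 units/kg/hr × 45.2 kg = 6.328 units/hr
Concentration = 90 units ÷ 160 mL = 0.5625 units/mL
Rate = 6.328 units/hr ÷ 0.5625 units/mL = 11.24978 mL/hr
Volume infused so far = 11.24978 mL/hr × 5.6 hr = 62.99876 mL
Volume remaining = 160 − 62.99876 = 97.00124 mL
New rate:
Dose = 0.031 units/kg/hr × 45.2 kg = 1.4012 units/hr
Rate = 1.4012 units/hr ÷ 0.5625 units/mL = 2.491022 mL/hr
Time remaining = 97.00124 mL ÷ 2.491022 mL/hr = 38.94034 hr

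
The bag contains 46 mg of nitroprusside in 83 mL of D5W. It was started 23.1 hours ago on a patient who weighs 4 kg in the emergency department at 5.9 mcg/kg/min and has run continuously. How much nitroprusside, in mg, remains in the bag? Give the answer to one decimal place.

13.3 mg

Dose = 5.9 mcg/kg/min × 4 kg = 23.6 mcg/min
23.6 mcg/min × 60 min/hr = 1416 mcg/hr
Concentration = 46 mg ÷ 83 mL = 0.5542169 mg/mL = 554.2169 mcg/mL
Rate = 1416 mcg/hr ÷ 554.2169 mcg/mL = 2.554957 mL/hr
Volume infused = 2.554957 mL/hr × 23.1 hr = 59.0195 mL
Volume remaining = 83 − 59.0195 = 23.9805 mL
Drug remaining = 23.9805 mL × 554.2169 mcg/mL = 13290.4 mcg = 13.2904 mg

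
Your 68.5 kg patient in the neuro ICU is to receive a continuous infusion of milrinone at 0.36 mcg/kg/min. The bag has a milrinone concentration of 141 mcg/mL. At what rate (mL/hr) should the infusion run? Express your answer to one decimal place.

Dose = 0.36 mcg/kg/min × 68.5 kg = 24.66 mcg/min
24.66 mcg/min × 60 min/hr = 1479.6 mcg/hr
Rate = 1479.6 mcg/hr ÷ 141 mcg/mL = 10.49362 mL/hr

10.5 mL/hr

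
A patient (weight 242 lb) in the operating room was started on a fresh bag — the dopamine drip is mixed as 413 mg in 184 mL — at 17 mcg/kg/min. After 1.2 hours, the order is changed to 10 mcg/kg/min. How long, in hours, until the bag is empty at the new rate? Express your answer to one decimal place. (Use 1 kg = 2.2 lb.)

Initial rate:
Weight = 242 lb ÷ 2.2 lb/kg = 110 kg
Dose = 17 mcg/kg/min × 110 kg = 1870 mcg/min
1870 mcg/min × 60 min/hr = 112200 mcg/hr
Concentration = 413 mg ÷ 184 mL = 2.244565 mg/mL = 2244.565 mcg/mL
Rate = 112200 mcg/hr ÷ 2244.565 mcg/mL = 49.98741 mL/hr
Volume infused so far = 49.98741 mL/hr × 1.2 hr = 59.98489 mL
Volume remaining = 184 − 59.98489 = 124.0151 mL
New rate:
Dose = 10 mcg/kg/min × 110 kg = 1100 mcg/min
1100 mcg/min × 60 min/hr = 66000 mcg/hr
Rate = 66000 mcg/hr ÷ 2244.565 mcg/mL = 29.40436 mL/hr
Time remaining = 124.0151 mL ÷ 29.40436 mL/hr = 4.217576 hr

4.2 hours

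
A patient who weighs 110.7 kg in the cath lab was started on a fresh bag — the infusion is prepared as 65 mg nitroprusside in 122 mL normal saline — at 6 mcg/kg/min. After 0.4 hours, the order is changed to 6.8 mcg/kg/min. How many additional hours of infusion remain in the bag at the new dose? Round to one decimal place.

1.1 hours

Initial rate:
Dose = 6 mcg/kg/min × 110.7 kg = 664.2 mcg/min
664.2 mcg/min × 60 min/hr = 39852 mcg/hr
Concentration = 65 mg ÷ 122 mL = 0.5327869 mg/mL = 532.7869 mcg/mL
Rate = 39852 mcg/hr ÷ 532.7869 mcg/mL = 74.79914 mL/hr
Volume infused so far = 74.79914 mL/hr × 0.4 hr = 29.91966 mL
Volume remaining = 122 − 29.91966 = 92.08034 mL
New rate:
Dose = 6.8 mcg/kg/min × 110.7 kg = 752.76 mcg/min
752.76 mcg/min × 60 min/hr = 45165.6 mcg/hr
Rate = 45165.6 mcg/hr ÷ 532.7869 mcg/mL = 84.77236 mL/hr
Time remaining = 92.08034 mL ÷ 84.77236 mL/hr = 1.086207 hr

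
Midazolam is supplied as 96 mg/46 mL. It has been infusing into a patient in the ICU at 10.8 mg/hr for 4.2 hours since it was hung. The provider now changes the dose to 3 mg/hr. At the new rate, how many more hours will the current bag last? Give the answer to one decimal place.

16.9 hours

Initial rate:
Concentration = 96 mg ÷ 46 mL = 2.086957 mg/mL
Rate = 10.8 mg/hr ÷ 2.086957 mg/mL = 5.175 mL/hr
Volume infused so far = 5.175 mL/hr × 4.2 hr = 21.735 mL
Volume remaining = 46 − 21.735 = 24.265 mL
New rate:
Rate = 3 mg/hr ÷ 2.086957 mg/mL = 1.4375 mL/hr
Time remaining = 24.265 mL ÷ 1.4375 mL/hr = 16.88 hr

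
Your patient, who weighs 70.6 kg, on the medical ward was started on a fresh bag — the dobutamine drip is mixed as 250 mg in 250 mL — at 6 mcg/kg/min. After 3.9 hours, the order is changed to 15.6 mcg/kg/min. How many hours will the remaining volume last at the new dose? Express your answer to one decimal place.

2.3 hours

Initial rate:
Dose = 6 mcg/kg/min × 70.6 kg = 423.6 mcg/min
423.6 mcg/min × 60 min/hr = 25416 mcg/hr
Concentration = 250 mg ÷ 250 mL = 1 mg/mL = 1000 mcg/mL
Rate = 25416 mcg/hr ÷ 1000 mcg/mL = 25.416 mL/hr
Volume infused so far = 25.416 mL/hr × 3.9 hr = 99.1224 mL
Volume remaining = 250 − 99.1224 = 150.8776 mL
New rate:
Dose = 15.6 mcg/kg/min × 70.6 kg = 1101.36 mcg/min
1101.36 mcg/min × 60 min/hr = 66081.6 mcg/hr
Rate = 66081.6 mcg/hr ÷ 1000 mcg/mL = 66.0816 mL/hr
Time remaining = 150.8776 mL ÷ 66.0816 mL/hr = 2.283201 hr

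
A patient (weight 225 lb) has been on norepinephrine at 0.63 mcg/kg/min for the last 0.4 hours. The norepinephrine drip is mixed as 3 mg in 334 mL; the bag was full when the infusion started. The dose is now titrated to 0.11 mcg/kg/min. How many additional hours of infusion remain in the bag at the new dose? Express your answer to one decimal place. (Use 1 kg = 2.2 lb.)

Initial rate:
Weight = 225 lb ÷ 2.2 lb/kg = 102.2727 kg
Dose = 0.63 mcg/kg/min × 102.2727 kg = 64.43182 mcg/min
64.43182 mcg/min × 60 min/hr = 3865.909 mcg/hr
Concentration = 3 mg ÷ 334 mL = 0.008982036 mg/mL = 8.982036 mcg/mL
Rate = 3865.909 mcg/hr ÷ 8.982036 mcg/mL = 430.4045 mL/hr
Volume infused so far = 430.4045 mL/hr × 0.4 hr = 172.1618 mL
Volume remaining = 334 − 172.1618 = 161.8382 mL
New rate:
Dose = 0.11 mcg/kg/min × 102.2727 kg = 11.25 mcg/min
11.25 mcg/min × 60 min/hr = 675 mcg/hr
Rate = 675 mcg/hr ÷ 8.982036 mcg/mL = 75.15 mL/hr
Time remaining = 161.8382 mL ÷ 75.15 mL/hr = 2.153535 hr

2.2 hours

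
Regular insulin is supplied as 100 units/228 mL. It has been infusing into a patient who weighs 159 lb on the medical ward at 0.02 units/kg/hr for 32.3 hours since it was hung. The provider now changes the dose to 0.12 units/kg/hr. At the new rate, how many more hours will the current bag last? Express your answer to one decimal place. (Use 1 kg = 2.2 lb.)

Initial rate:
Weight = 159 lb ÷ 2.2 lb/kg = 72.27273 kg
Dose = 0.02 units/kg/hr × 72.27273 kg = 1.445455 units/hr
Concentration = 100 units ÷ 228 mL = 0.4385965 units/mL
Rate = 1.445455 units/hr ÷ 0.4385965 units/mL = 3.295636 mL/hr
Volume infused so far = 3.295636 mL/hr × 32.3 hr = 106.4491 mL
Volume remaining = 228 − 106.4491 = 121.5509 mL
New rate:
Dose = 0.12 units/kg/hr × 72.27273 kg = 8.672727 units/hr
Rate = 8.672727 units/hr ÷ 0.4385965 units/mL = 19.77382 mL/hr
Time remaining = 121.5509 mL ÷ 19.77382 mL/hr = 6.147065 hr

6.1 hours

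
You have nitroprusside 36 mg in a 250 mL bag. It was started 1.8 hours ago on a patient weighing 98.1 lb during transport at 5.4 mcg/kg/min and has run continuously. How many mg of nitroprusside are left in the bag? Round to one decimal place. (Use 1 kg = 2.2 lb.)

Weight = 98.1 lb ÷ 2.2 lb/kg = 44.59091 kg
Dose = 5.4 mcg/kg/min × 44.59091 kg = 240.7909 mcg/min
240.7909 mcg/min × 60 min/hr = 14447.45 mcg/hr
Concentration = 36 mg ÷ 250 mL = 0.144 mg/mL = 144 mcg/mL
Rate = 14447.45 mcg/hr ÷ 144 mcg/mL = 100.3295 mL/hr
Volume infused = 100.3295 mL/hr × 1.8 hr = 180.5932 mL
Volume remaining = 250 − 180.5932 = 69.40682 mL
Drug remaining = 69.40682 mL × 144 mcg/mL = 9994.582 mcg = 9.994582 mg

10.0 mg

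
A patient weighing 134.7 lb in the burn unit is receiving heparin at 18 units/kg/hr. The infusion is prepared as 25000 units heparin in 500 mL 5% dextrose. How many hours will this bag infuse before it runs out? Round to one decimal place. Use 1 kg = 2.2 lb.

22.7 hours

Weight = 134.7 lb ÷ 2.2 lb/kg = 61.22727 kg
Dose = 18 units/kg/hr × 61.22727 kg = 1102.091 units/hr
Concentration = 25000 units ÷ 500 mL = 50 units/mL
Rate = 1102.091 units/hr ÷ 50 units/mL = 22.04182 mL/hr
Duration = 500 mL ÷ 22.04182 mL/hr = 22.68415 hr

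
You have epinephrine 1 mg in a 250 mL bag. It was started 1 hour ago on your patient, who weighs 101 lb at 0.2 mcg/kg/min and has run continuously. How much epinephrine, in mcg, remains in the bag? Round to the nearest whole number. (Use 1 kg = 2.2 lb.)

Weight = 101 lb ÷ 2.2 lb/kg = 45.90909 kg
Dose = 0.2 mcg/kg/min × 45.90909 kg = 9.181818 mcg/min
9.181818 mcg/min × 60 min/hr = 550.9091 mcg/hr
Concentration = 1 mg ÷ 250 mL = 0.004 mg/mL = 4 mcg/mL
Rate = 550.9091 mcg/hr ÷ 4 mcg/mL = 137.7273 mL/hr
Volume infused = 137.7273 mL/hr × 1 hr = 137.7273 mL
Volume remaining = 250 − 137.7273 = 112.2727 mL
Drug remaining = 112.2727 mL × 4 mcg/mL = 449.0909 mcg

449 mcg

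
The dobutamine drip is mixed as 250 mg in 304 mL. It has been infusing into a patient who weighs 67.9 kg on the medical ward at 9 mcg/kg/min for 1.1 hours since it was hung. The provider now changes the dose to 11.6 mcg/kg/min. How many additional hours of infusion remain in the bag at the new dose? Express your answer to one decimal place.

4.4 hours

Initial rate:
Dose = 9 mcg/kg/min × 67.9 kg = 611.1 mcg/min
611.1 mcg/min × 60 min/hr = 36666 mcg/hr
Concentration = 250 mg ÷ 304 mL = 0.8223684 mg/mL = 822.3684 mcg/mL
Rate = 36666 mcg/hr ÷ 822.3684 mcg/mL = 44.58586 mL/hr
Volume infused so far = 44.58586 mL/hr × 1.1 hr = 49.04444 mL
Volume remaining = 304 − 49.04444 = 254.9556 mL
New rate:
Dose = 11.6 mcg/kg/min × 67.9 kg = 787.64 mcg/min
787.64 mcg/min × 60 min/hr = 47258.4 mcg/hr
Rate = 47258.4 mcg/hr ÷ 822.3684 mcg/mL = 57.46621 mL/hr
Time remaining = 254.9556 mL ÷ 57.46621 mL/hr = 4.436617 hr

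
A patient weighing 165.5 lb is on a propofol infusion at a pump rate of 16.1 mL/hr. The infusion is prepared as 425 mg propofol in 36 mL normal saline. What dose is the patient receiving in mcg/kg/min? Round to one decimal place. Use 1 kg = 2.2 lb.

42.1 mcg/kg/min

Weight = 165.5 lb ÷ 2.2 lb/kg = 75.22727 kg
Concentration = 425 mg ÷ 36 mL = 11.80556 mg/mL = 11805.56 mcg/mL
Drug rate = 16.1 mL/hr × 11805.56 mcg/mL = 190069.4 mcg/hr
190069.4 mcg/hr ÷ 60 min/hr = 3167.824 mcg/min
3167.824 mcg/min ÷ 75.22727 kg = 42.11005 mcg/kg/min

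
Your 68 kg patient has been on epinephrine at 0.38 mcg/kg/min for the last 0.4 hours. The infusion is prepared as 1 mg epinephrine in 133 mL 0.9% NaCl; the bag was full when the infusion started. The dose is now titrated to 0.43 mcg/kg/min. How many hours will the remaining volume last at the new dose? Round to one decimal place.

0.2 hours

Initial rate:
Dose = 0.38 mcg/kg/min × 68 kg = 25.84 mcg/min
25.84 mcg/min × 60 min/hr = 1550.4 mcg/hr
Concentration = 1 mg ÷ 133 mL = 0.007518797 mg/mL = 7.518797 mcg/mL
Rate = 1550.4 mcg/hr ÷ 7.518797 mcg/mL = 206.2032 mL/hr
Volume infused so far = 206.2032 mL/hr × 0.4 hr = 82.48128 mL
Volume remaining = 133 − 82.48128 = 50.51872 mL
New rate:
Dose = 0.43 mcg/kg/min × 68 kg = 29.24 mcg/min
29.24 mcg/min × 60 min/hr = 1754.4 mcg/hr
Rate = 1754.4 mcg/hr ÷ 7.518797 mcg/mL = 233.3352 mL/hr
Time remaining = 50.51872 mL ÷ 233.3352 mL/hr = 0.2165071 hr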